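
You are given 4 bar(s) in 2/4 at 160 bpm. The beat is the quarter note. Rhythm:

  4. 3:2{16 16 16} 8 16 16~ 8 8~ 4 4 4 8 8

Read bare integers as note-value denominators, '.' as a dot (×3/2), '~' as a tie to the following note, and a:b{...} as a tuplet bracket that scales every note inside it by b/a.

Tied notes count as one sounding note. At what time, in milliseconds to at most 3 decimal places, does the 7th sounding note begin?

note 7 onset = 11/4b = 1031.25ms

1. 0.0ms @ 0 + 562.5ms (3/2)
2. 562.5ms @ 3/2 + 62.5ms (1/6)
3. 625.0ms @ 5/3 + 62.5ms (1/6)
4. 687.5ms @ 11/6 + 62.5ms (1/6)
5. 750.0ms @ 2 + 187.5ms (1/2)
6. 937.5ms @ 5/2 + 93.75ms (1/4)
7. 1031.25ms @ 11/4 + 281.25ms (3/4)
8. 1312.5ms @ 7/2 + 562.5ms (3/2)
9. 1875.0ms @ 5 + 375.0ms (1)
10. 2250.0ms @ 6 + 375.0ms (1)
11. 2625.0ms @ 7 + 187.5ms (1/2)
12. 2812.5ms @ 15/2 + 187.5ms (1/2)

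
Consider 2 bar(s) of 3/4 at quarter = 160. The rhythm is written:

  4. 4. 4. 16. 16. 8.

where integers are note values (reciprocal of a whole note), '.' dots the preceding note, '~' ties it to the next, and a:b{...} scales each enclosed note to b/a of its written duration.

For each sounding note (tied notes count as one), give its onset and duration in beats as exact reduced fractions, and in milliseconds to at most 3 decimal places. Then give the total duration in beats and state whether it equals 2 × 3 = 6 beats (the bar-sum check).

1) 0.0ms=0b +562.5ms=3/2b
2) 562.5ms=3/2b +562.5ms=3/2b
3) 1125.0ms=3b +562.5ms=3/2b
4) 1687.5ms=9/2b +140.625ms=3/8b
5) 1828.125ms=39/8b +140.625ms=3/8b
6) 1968.75ms=21/4b +281.25ms=3/4b
Σ=6b of 6 (160bpm 3/4) — PASS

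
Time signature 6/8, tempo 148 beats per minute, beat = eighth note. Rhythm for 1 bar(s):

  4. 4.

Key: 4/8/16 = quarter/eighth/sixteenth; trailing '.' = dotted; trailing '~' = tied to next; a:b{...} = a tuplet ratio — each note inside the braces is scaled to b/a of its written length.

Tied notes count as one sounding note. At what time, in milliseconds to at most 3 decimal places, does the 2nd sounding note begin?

note 2 onset = 3b = 1216.216ms

1. 0.0ms @ 0 + 1216.216ms (3)
2. 1216.216ms @ 3 + 1216.216ms (3)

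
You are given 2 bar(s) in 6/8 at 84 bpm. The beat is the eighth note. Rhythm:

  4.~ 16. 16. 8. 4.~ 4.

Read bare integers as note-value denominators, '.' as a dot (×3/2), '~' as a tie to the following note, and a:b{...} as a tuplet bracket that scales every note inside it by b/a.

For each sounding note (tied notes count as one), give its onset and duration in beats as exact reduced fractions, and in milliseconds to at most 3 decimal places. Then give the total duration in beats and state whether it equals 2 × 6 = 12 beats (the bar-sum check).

1) 0.0ms=0b +2678.571ms=15/4b
2) 2678.571ms=15/4b +535.714ms=3/4b
3) 3214.286ms=9/2b +1071.429ms=3/2b
4) 4285.714ms=6b +4285.714ms=6b
Σ=12b of 12 (84bpm 6/8) — PASS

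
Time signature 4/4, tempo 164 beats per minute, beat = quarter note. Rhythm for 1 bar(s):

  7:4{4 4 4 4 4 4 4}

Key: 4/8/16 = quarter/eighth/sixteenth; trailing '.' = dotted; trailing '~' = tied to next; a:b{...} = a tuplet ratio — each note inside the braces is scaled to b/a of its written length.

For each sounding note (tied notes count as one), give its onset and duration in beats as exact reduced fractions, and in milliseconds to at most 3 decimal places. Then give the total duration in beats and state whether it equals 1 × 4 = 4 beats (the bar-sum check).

1) 0.0ms=0b +209.059ms=4/7b
2) 209.059ms=4/7b +209.059ms=4/7b
3) 418.118ms=8/7b +209.059ms=4/7b
4) 627.178ms=12/7b +209.059ms=4/7b
5) 836.237ms=16/7b +209.059ms=4/7b
6) 1045.296ms=20/7b +209.059ms=4/7b
7) 1254.355ms=24/7b +209.059ms=4/7b
Σ=4b of 4 (164bpm 4/4) — PASS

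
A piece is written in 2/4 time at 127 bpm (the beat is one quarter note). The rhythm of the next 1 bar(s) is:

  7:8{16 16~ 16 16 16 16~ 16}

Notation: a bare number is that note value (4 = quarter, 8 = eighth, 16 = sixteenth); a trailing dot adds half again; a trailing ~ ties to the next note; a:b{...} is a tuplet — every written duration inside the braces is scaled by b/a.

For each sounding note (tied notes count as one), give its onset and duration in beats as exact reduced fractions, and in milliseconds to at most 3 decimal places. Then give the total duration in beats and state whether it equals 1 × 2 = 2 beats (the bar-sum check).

1) 0.0ms=0b +134.983ms=2/7b
2) 134.983ms=2/7b +269.966ms=4/7b
3) 404.949ms=6/7b +134.983ms=2/7b
4) 539.933ms=8/7b +134.983ms=2/7b
5) 674.916ms=10/7b +269.966ms=4/7b
Σ=2b of 2 (127bpm 2/4) — PASS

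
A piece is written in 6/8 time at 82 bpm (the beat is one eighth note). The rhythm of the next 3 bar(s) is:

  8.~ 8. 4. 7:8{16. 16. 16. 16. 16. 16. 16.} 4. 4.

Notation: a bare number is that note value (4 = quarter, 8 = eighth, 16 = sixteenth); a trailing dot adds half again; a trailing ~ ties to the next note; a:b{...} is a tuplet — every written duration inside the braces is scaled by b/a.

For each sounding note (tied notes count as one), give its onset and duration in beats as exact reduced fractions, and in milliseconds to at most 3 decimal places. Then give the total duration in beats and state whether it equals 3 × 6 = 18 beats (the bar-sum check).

1) 0.0ms=0b +2195.122ms=3b
2) 2195.122ms=3b +2195.122ms=3b
3) 4390.244ms=6b +627.178ms=6/7b
4) 5017.422ms=48/7b +627.178ms=6/7b
5) 5644.599ms=54/7b +627.178ms=6/7b
6) 6271.777ms=60/7b +627.178ms=6/7b
7) 6898.955ms=66/7b +627.178ms=6/7b
8) 7526.132ms=72/7b +627.178ms=6/7b
9) 8153.31ms=78/7b +627.178ms=6/7b
10) 8780.488ms=12b +2195.122ms=3b
11) 10975.61ms=15b +2195.122ms=3b
Σ=18b of 18 (82bpm 6/8) — PASS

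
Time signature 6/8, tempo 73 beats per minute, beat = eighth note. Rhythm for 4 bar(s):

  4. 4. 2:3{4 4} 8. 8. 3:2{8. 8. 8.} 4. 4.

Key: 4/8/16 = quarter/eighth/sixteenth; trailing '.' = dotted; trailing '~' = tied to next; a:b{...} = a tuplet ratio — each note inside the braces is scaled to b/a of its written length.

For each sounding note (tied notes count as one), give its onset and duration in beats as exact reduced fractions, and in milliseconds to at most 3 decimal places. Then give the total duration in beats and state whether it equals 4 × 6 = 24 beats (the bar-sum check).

1) 0.0ms=0b +2465.753ms=3b
2) 2465.753ms=3b +2465.753ms=3b
3) 4931.507ms=6b +2465.753ms=3b
4) 7397.26ms=9b +2465.753ms=3b
5) 9863.014ms=12b +1232.877ms=3/2b
6) 11095.89ms=27/2b +1232.877ms=3/2b
7) 12328.767ms=15b +821.918ms=1b
8) 13150.685ms=16b +821.918ms=1b
9) 13972.603ms=17b +821.918ms=1b
10) 14794.521ms=18b +2465.753ms=3b
11) 17260.274ms=21b +2465.753ms=3b
Σ=24b of 24 (73bpm 6/8) — PASS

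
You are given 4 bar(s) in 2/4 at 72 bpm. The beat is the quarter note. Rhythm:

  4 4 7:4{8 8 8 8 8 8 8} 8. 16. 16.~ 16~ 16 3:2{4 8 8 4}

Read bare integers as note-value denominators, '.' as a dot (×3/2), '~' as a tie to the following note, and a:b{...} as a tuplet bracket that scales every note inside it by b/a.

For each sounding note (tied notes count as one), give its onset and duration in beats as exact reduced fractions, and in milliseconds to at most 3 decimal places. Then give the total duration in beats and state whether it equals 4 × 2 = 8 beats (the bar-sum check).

1) 0.0ms=0b +833.333ms=1b
2) 833.333ms=1b +833.333ms=1b
3) 1666.667ms=2b +238.095ms=2/7b
4) 1904.762ms=16/7b +238.095ms=2/7b
5) 2142.857ms=18/7b +238.095ms=2/7b
6) 2380.952ms=20/7b +238.095ms=2/7b
7) 2619.048ms=22/7b +238.095ms=2/7b
8) 2857.143ms=24/7b +238.095ms=2/7b
9) 3095.238ms=26/7b +238.095ms=2/7b
10) 3333.333ms=4b +625.0ms=3/4b
11) 3958.333ms=19/4b +312.5ms=3/8b
12) 4270.833ms=41/8b +729.167ms=7/8b
13) 5000.0ms=6b +555.556ms=2/3b
14) 5555.556ms=20/3b +277.778ms=1/3b
15) 5833.333ms=7b +277.778ms=1/3b
16) 6111.111ms=22/3b +555.556ms=2/3b
Σ=8b of 8 (72bpm 2/4) — PASS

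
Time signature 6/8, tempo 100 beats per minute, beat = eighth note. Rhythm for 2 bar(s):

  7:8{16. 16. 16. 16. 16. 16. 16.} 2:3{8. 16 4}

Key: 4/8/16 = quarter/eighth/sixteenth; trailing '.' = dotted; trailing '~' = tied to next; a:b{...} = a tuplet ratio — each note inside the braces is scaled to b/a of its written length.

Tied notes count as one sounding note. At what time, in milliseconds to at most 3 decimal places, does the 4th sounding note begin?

1. 0.0ms @ 0 + 514.286ms (6/7)
2. 514.286ms @ 6/7 + 514.286ms (6/7)
3. 1028.571ms @ 12/7 + 514.286ms (6/7)
4. 1542.857ms @ 18/7 + 514.286ms (6/7)
5. 2057.143ms @ 24/7 + 514.286ms (6/7)
6. 2571.429ms @ 30/7 + 514.286ms (6/7)
7. 3085.714ms @ 36/7 + 514.286ms (6/7)
8. 3600.0ms @ 6 + 1350.0ms (9/4)
9. 4950.0ms @ 33/4 + 450.0ms (3/4)
10. 5400.0ms @ 9 + 1800.0ms (3)

note 4 onset = 18/7b = 1542.857ms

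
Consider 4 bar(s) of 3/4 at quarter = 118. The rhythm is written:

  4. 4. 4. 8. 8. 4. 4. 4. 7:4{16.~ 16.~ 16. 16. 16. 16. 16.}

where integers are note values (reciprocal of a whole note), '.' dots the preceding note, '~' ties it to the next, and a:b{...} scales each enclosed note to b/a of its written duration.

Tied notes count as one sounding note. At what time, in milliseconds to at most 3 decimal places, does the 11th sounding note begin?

note 11 onset = 159/14b = 5774.818ms

1. 0.0ms @ 0 + 762.712ms (3/2)
2. 762.712ms @ 3/2 + 762.712ms (3/2)
3. 1525.424ms @ 3 + 762.712ms (3/2)
4. 2288.136ms @ 9/2 + 381.356ms (3/4)
5. 2669.492ms @ 21/4 + 381.356ms (3/4)
6. 3050.847ms @ 6 + 762.712ms (3/2)
7. 3813.559ms @ 15/2 + 762.712ms (3/2)
8. 4576.271ms @ 9 + 762.712ms (3/2)
9. 5338.983ms @ 21/2 + 326.877ms (9/14)
10. 5665.86ms @ 78/7 + 108.959ms (3/14)
11. 5774.818ms @ 159/14 + 108.959ms (3/14)
12. 5883.777ms @ 81/7 + 108.959ms (3/14)
13. 5992.736ms @ 165/14 + 108.959ms (3/14)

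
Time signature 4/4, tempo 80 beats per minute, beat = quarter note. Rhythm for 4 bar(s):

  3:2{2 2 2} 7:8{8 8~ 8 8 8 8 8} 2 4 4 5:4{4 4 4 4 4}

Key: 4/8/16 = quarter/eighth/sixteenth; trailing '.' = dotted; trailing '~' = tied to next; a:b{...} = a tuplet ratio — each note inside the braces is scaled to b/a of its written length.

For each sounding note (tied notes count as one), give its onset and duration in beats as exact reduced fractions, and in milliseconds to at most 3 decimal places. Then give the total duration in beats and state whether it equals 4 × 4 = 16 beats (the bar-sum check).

1) 0.0ms=0b +1000.0ms=4/3b
2) 1000.0ms=4/3b +1000.0ms=4/3b
3) 2000.0ms=8/3b +1000.0ms=4/3b
4) 3000.0ms=4b +428.571ms=4/7b
5) 3428.571ms=32/7b +857.143ms=8/7b
6) 4285.714ms=40/7b +428.571ms=4/7b
7) 4714.286ms=44/7b +428.571ms=4/7b
8) 5142.857ms=48/7b +428.571ms=4/7b
9) 5571.429ms=52/7b +428.571ms=4/7b
10) 6000.0ms=8b +1500.0ms=2b
11) 7500.0ms=10b +750.0ms=1b
12) 8250.0ms=11b +750.0ms=1b
13) 9000.0ms=12b +600.0ms=4/5b
14) 9600.0ms=64/5b +600.0ms=4/5b
15) 10200.0ms=68/5b +600.0ms=4/5b
16) 10800.0ms=72/5b +600.0ms=4/5b
17) 11400.0ms=76/5b +600.0ms=4/5b
Σ=16b of 16 (80bpm 4/4) — PASS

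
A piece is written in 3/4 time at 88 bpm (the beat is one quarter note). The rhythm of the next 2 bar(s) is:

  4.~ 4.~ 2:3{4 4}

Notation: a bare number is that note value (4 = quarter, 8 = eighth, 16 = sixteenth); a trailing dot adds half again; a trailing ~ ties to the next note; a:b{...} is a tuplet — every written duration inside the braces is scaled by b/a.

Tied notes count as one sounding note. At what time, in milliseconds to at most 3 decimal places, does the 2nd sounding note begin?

note 2 onset = 9/2b = 3068.182ms

1. 0.0ms @ 0 + 3068.182ms (9/2)
2. 3068.182ms @ 9/2 + 1022.727ms (3/2)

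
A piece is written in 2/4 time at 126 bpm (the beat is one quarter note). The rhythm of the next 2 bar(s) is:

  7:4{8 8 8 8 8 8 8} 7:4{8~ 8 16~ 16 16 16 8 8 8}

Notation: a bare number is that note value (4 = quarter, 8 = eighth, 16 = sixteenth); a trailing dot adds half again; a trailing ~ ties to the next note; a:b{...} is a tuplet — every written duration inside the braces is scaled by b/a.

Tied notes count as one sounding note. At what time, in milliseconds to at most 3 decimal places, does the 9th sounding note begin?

1. 0.0ms @ 0 + 136.054ms (2/7)
2. 136.054ms @ 2/7 + 136.054ms (2/7)
3. 272.109ms @ 4/7 + 136.054ms (2/7)
4. 408.163ms @ 6/7 + 136.054ms (2/7)
5. 544.218ms @ 8/7 + 136.054ms (2/7)
6. 680.272ms @ 10/7 + 136.054ms (2/7)
7. 816.327ms @ 12/7 + 136.054ms (2/7)
8. 952.381ms @ 2 + 272.109ms (4/7)
9. 1224.49ms @ 18/7 + 136.054ms (2/7)
10. 1360.544ms @ 20/7 + 68.027ms (1/7)
11. 1428.571ms @ 3 + 68.027ms (1/7)
12. 1496.599ms @ 22/7 + 136.054ms (2/7)
13. 1632.653ms @ 24/7 + 136.054ms (2/7)
14. 1768.707ms @ 26/7 + 136.054ms (2/7)

note 9 onset = 18/7b = 1224.49ms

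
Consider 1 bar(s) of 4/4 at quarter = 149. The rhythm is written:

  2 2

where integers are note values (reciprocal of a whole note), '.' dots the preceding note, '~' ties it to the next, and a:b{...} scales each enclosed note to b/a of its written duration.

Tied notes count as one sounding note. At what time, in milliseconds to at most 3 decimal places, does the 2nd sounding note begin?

1. 0.0ms @ 0 + 805.369ms (2)
2. 805.369ms @ 2 + 805.369ms (2)

note 2 onset = 2b = 805.369ms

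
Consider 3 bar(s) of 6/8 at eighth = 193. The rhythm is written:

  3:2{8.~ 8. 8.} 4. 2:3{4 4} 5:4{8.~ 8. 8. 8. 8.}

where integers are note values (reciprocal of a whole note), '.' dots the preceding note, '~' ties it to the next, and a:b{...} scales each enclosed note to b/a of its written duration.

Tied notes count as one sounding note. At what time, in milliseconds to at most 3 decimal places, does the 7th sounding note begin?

note 7 onset = 72/5b = 4476.684ms

1. 0.0ms @ 0 + 621.762ms (2)
2. 621.762ms @ 2 + 310.881ms (1)
3. 932.642ms @ 3 + 932.642ms (3)
4. 1865.285ms @ 6 + 932.642ms (3)
5. 2797.927ms @ 9 + 932.642ms (3)
6. 3730.57ms @ 12 + 746.114ms (12/5)
7. 4476.684ms @ 72/5 + 373.057ms (6/5)
8. 4849.741ms @ 78/5 + 373.057ms (6/5)
9. 5222.798ms @ 84/5 + 373.057ms (6/5)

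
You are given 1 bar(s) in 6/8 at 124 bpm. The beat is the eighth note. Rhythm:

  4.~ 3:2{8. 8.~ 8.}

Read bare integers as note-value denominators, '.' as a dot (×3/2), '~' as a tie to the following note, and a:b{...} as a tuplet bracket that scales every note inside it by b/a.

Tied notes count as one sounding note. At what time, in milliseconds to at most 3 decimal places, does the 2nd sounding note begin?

1. 0.0ms @ 0 + 1935.484ms (4)
2. 1935.484ms @ 4 + 967.742ms (2)

note 2 onset = 4b = 1935.484ms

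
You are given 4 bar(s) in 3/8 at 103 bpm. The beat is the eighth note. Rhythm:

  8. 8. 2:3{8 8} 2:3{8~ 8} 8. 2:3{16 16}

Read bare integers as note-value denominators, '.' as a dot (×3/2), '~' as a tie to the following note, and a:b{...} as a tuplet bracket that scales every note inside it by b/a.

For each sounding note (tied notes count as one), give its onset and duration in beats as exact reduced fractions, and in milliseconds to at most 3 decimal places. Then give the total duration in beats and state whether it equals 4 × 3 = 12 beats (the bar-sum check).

1) 0.0ms=0b +873.786ms=3/2b
2) 873.786ms=3/2b +873.786ms=3/2b
3) 1747.573ms=3b +873.786ms=3/2b
4) 2621.359ms=9/2b +873.786ms=3/2b
5) 3495.146ms=6b +1747.573ms=3b
6) 5242.718ms=9b +873.786ms=3/2b
7) 6116.505ms=21/2b +436.893ms=3/4b
8) 6553.398ms=45/4b +436.893ms=3/4b
Σ=12b of 12 (103bpm 3/8) — PASS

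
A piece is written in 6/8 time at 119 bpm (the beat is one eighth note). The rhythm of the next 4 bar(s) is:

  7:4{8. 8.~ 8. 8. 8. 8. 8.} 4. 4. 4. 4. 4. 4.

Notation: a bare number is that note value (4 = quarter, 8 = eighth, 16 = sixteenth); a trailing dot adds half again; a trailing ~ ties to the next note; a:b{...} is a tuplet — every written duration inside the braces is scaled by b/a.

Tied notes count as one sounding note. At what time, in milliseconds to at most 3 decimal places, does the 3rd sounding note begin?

note 3 onset = 18/7b = 1296.519ms

1. 0.0ms @ 0 + 432.173ms (6/7)
2. 432.173ms @ 6/7 + 864.346ms (12/7)
3. 1296.519ms @ 18/7 + 432.173ms (6/7)
4. 1728.691ms @ 24/7 + 432.173ms (6/7)
5. 2160.864ms @ 30/7 + 432.173ms (6/7)
6. 2593.037ms @ 36/7 + 432.173ms (6/7)
7. 3025.21ms @ 6 + 1512.605ms (3)
8. 4537.815ms @ 9 + 1512.605ms (3)
9. 6050.42ms @ 12 + 1512.605ms (3)
10. 7563.025ms @ 15 + 1512.605ms (3)
11. 9075.63ms @ 18 + 1512.605ms (3)
12. 10588.235ms @ 21 + 1512.605ms (3)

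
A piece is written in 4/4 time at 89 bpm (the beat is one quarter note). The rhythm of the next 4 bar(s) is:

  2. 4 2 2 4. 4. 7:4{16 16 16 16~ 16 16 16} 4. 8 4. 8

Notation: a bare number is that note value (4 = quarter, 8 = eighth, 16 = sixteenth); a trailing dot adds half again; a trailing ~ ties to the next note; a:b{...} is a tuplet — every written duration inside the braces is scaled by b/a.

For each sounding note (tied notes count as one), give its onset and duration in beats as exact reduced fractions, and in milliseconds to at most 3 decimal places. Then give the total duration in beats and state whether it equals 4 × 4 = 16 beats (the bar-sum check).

1) 0.0ms=0b +2022.472ms=3b
2) 2022.472ms=3b +674.157ms=1b
3) 2696.629ms=4b +1348.315ms=2b
4) 4044.944ms=6b +1348.315ms=2b
5) 5393.258ms=8b +1011.236ms=3/2b
6) 6404.494ms=19/2b +1011.236ms=3/2b
7) 7415.73ms=11b +96.308ms=1/7b
8) 7512.039ms=78/7b +96.308ms=1/7b
9) 7608.347ms=79/7b +96.308ms=1/7b
10) 7704.655ms=80/7b +192.616ms=2/7b
11) 7897.271ms=82/7b +96.308ms=1/7b
12) 7993.579ms=83/7b +96.308ms=1/7b
13) 8089.888ms=12b +1011.236ms=3/2b
14) 9101.124ms=27/2b +337.079ms=1/2b
15) 9438.202ms=14b +1011.236ms=3/2b
16) 10449.438ms=31/2b +337.079ms=1/2b
Σ=16b of 16 (89bpm 4/4) — PASS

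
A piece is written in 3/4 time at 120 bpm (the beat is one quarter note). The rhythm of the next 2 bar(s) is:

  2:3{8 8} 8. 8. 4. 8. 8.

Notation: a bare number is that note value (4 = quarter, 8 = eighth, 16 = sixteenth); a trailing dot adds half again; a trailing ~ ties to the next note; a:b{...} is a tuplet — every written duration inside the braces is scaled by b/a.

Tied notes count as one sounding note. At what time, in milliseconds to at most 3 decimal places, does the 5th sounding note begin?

note 5 onset = 3b = 1500.0ms

1. 0.0ms @ 0 + 375.0ms (3/4)
2. 375.0ms @ 3/4 + 375.0ms (3/4)
3. 750.0ms @ 3/2 + 375.0ms (3/4)
4. 1125.0ms @ 9/4 + 375.0ms (3/4)
5. 1500.0ms @ 3 + 750.0ms (3/2)
6. 2250.0ms @ 9/2 + 375.0ms (3/4)
7. 2625.0ms @ 21/4 + 375.0ms (3/4)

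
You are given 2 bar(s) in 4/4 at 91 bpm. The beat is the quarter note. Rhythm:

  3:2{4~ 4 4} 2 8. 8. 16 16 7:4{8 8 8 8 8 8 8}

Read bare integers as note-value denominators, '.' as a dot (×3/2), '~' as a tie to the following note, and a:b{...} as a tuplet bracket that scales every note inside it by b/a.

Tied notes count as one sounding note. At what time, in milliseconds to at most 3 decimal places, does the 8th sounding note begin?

1. 0.0ms @ 0 + 879.121ms (4/3)
2. 879.121ms @ 4/3 + 439.56ms (2/3)
3. 1318.681ms @ 2 + 1318.681ms (2)
4. 2637.363ms @ 4 + 494.505ms (3/4)
5. 3131.868ms @ 19/4 + 494.505ms (3/4)
6. 3626.374ms @ 11/2 + 164.835ms (1/4)
7. 3791.209ms @ 23/4 + 164.835ms (1/4)
8. 3956.044ms @ 6 + 188.383ms (2/7)
9. 4144.427ms @ 44/7 + 188.383ms (2/7)
10. 4332.81ms @ 46/7 + 188.383ms (2/7)
11. 4521.193ms @ 48/7 + 188.383ms (2/7)
12. 4709.576ms @ 50/7 + 188.383ms (2/7)
13. 4897.959ms @ 52/7 + 188.383ms (2/7)
14. 5086.342ms @ 54/7 + 188.383ms (2/7)

note 8 onset = 6b = 3956.044ms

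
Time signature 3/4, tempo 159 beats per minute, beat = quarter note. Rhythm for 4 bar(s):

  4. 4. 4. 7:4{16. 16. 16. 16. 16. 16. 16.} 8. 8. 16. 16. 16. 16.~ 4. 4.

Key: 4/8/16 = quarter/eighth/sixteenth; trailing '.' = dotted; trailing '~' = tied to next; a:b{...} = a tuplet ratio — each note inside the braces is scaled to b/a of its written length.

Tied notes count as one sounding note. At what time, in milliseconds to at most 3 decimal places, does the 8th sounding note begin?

note 8 onset = 75/14b = 2021.563ms

1. 0.0ms @ 0 + 566.038ms (3/2)
2. 566.038ms @ 3/2 + 566.038ms (3/2)
3. 1132.075ms @ 3 + 566.038ms (3/2)
4. 1698.113ms @ 9/2 + 80.863ms (3/14)
5. 1778.976ms @ 33/7 + 80.863ms (3/14)
6. 1859.838ms @ 69/14 + 80.863ms (3/14)
7. 1940.701ms @ 36/7 + 80.863ms (3/14)
8. 2021.563ms @ 75/14 + 80.863ms (3/14)
9. 2102.426ms @ 39/7 + 80.863ms (3/14)
10. 2183.288ms @ 81/14 + 80.863ms (3/14)
11. 2264.151ms @ 6 + 283.019ms (3/4)
12. 2547.17ms @ 27/4 + 283.019ms (3/4)
13. 2830.189ms @ 15/2 + 141.509ms (3/8)
14. 2971.698ms @ 63/8 + 141.509ms (3/8)
15. 3113.208ms @ 33/4 + 141.509ms (3/8)
16. 3254.717ms @ 69/8 + 707.547ms (15/8)
17. 3962.264ms @ 21/2 + 566.038ms (3/2)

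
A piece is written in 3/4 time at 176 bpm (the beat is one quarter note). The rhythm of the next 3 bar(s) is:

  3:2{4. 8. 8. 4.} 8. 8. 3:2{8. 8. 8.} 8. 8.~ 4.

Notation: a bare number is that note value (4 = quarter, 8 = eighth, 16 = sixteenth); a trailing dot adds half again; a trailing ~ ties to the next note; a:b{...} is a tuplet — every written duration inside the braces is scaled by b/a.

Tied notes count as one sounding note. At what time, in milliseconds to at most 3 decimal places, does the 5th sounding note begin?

1. 0.0ms @ 0 + 340.909ms (1)
2. 340.909ms @ 1 + 170.455ms (1/2)
3. 511.364ms @ 3/2 + 170.455ms (1/2)
4. 681.818ms @ 2 + 340.909ms (1)
5. 1022.727ms @ 3 + 255.682ms (3/4)
6. 1278.409ms @ 15/4 + 255.682ms (3/4)
7. 1534.091ms @ 9/2 + 170.455ms (1/2)
8. 1704.545ms @ 5 + 170.455ms (1/2)
9. 1875.0ms @ 11/2 + 170.455ms (1/2)
10. 2045.455ms @ 6 + 255.682ms (3/4)
11. 2301.136ms @ 27/4 + 767.045ms (9/4)

note 5 onset = 3b = 1022.727ms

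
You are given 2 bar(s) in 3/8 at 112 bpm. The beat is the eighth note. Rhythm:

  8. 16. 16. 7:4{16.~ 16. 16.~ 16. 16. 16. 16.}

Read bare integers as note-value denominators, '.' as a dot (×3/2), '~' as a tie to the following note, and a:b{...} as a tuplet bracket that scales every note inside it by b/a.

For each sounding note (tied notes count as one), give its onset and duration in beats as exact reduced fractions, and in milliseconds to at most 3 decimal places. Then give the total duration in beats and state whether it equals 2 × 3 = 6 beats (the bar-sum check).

1) 0.0ms=0b +803.571ms=3/2b
2) 803.571ms=3/2b +401.786ms=3/4b
3) 1205.357ms=9/4b +401.786ms=3/4b
4) 1607.143ms=3b +459.184ms=6/7b
5) 2066.327ms=27/7b +459.184ms=6/7b
6) 2525.51ms=33/7b +229.592ms=3/7b
7) 2755.102ms=36/7b +229.592ms=3/7b
8) 2984.694ms=39/7b +229.592ms=3/7b
Σ=6b of 6 (112bpm 3/8) — PASS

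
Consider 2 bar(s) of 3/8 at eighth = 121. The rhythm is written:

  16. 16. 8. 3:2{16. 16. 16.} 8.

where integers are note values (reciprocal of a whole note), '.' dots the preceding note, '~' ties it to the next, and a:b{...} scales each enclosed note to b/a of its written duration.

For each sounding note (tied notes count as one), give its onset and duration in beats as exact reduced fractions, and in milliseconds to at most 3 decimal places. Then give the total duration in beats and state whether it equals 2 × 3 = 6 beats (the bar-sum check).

1) 0.0ms=0b +371.901ms=3/4b
2) 371.901ms=3/4b +371.901ms=3/4b
3) 743.802ms=3/2b +743.802ms=3/2b
4) 1487.603ms=3b +247.934ms=1/2b
5) 1735.537ms=7/2b +247.934ms=1/2b
6) 1983.471ms=4b +247.934ms=1/2b
7) 2231.405ms=9/2b +743.802ms=3/2b
Σ=6b of 6 (121bpm 3/8) — PASS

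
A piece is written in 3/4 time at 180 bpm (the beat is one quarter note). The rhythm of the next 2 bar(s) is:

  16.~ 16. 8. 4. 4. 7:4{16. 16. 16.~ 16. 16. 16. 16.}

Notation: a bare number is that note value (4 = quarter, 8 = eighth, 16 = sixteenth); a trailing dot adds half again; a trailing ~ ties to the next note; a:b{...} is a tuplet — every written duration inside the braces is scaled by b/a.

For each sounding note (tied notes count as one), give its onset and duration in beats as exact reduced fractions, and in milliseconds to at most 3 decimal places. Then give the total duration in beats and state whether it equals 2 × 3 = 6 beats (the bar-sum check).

1) 0.0ms=0b +250.0ms=3/4b
2) 250.0ms=3/4b +250.0ms=3/4b
3) 500.0ms=3/2b +500.0ms=3/2b
4) 1000.0ms=3b +500.0ms=3/2b
5) 1500.0ms=9/2b +71.429ms=3/14b
6) 1571.429ms=33/7b +71.429ms=3/14b
7) 1642.857ms=69/14b +142.857ms=3/7b
8) 1785.714ms=75/14b +71.429ms=3/14b
9) 1857.143ms=39/7b +71.429ms=3/14b
10) 1928.571ms=81/14b +71.429ms=3/14b
Σ=6b of 6 (180bpm 3/4) — PASS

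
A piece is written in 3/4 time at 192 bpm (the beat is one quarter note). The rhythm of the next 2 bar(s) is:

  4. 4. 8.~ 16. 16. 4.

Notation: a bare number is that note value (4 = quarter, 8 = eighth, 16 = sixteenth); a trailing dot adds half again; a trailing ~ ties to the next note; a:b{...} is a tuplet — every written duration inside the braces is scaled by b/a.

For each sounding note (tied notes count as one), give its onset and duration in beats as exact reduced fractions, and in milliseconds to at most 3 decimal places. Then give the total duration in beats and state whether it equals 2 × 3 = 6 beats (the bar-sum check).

1) 0.0ms=0b +468.75ms=3/2b
2) 468.75ms=3/2b +468.75ms=3/2b
3) 937.5ms=3b +351.562ms=9/8b
4) 1289.062ms=33/8b +117.188ms=3/8b
5) 1406.25ms=9/2b +468.75ms=3/2b
Σ=6b of 6 (192bpm 3/4) — PASS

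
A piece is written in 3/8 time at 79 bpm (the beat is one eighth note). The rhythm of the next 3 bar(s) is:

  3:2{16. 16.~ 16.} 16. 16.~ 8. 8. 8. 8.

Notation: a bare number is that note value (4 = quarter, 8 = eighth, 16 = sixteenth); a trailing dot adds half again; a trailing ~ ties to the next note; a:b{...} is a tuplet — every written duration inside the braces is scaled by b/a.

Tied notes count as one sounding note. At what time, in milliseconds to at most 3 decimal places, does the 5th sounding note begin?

note 5 onset = 9/2b = 3417.722ms

1. 0.0ms @ 0 + 379.747ms (1/2)
2. 379.747ms @ 1/2 + 759.494ms (1)
3. 1139.241ms @ 3/2 + 569.62ms (3/4)
4. 1708.861ms @ 9/4 + 1708.861ms (9/4)
5. 3417.722ms @ 9/2 + 1139.241ms (3/2)
6. 4556.962ms @ 6 + 1139.241ms (3/2)
7. 5696.203ms @ 15/2 + 1139.241ms (3/2)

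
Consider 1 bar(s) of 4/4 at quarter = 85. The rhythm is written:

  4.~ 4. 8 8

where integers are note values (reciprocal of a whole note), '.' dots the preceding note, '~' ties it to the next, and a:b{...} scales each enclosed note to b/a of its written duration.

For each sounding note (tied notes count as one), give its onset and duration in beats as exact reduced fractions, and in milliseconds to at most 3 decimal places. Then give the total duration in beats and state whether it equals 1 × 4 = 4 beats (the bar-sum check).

1) 0.0ms=0b +2117.647ms=3b
2) 2117.647ms=3b +352.941ms=1/2b
3) 2470.588ms=7/2b +352.941ms=1/2b
Σ=4b of 4 (85bpm 4/4) — PASS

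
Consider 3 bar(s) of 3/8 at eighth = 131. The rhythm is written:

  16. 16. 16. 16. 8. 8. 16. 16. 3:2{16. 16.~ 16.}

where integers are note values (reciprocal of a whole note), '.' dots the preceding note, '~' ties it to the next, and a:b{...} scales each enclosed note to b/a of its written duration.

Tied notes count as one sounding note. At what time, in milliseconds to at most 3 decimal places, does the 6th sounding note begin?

note 6 onset = 9/2b = 2061.069ms

1. 0.0ms @ 0 + 343.511ms (3/4)
2. 343.511ms @ 3/4 + 343.511ms (3/4)
3. 687.023ms @ 3/2 + 343.511ms (3/4)
4. 1030.534ms @ 9/4 + 343.511ms (3/4)
5. 1374.046ms @ 3 + 687.023ms (3/2)
6. 2061.069ms @ 9/2 + 687.023ms (3/2)
7. 2748.092ms @ 6 + 343.511ms (3/4)
8. 3091.603ms @ 27/4 + 343.511ms (3/4)
9. 3435.115ms @ 15/2 + 229.008ms (1/2)
10. 3664.122ms @ 8 + 458.015ms (1)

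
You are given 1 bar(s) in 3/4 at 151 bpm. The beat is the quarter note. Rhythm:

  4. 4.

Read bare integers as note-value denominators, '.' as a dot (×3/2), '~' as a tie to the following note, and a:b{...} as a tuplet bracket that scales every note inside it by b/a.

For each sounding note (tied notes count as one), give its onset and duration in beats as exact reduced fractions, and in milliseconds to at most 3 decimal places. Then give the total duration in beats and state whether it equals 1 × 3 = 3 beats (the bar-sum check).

1) 0.0ms=0b +596.026ms=3/2b
2) 596.026ms=3/2b +596.026ms=3/2b
Σ=3b of 3 (151bpm 3/4) — PASS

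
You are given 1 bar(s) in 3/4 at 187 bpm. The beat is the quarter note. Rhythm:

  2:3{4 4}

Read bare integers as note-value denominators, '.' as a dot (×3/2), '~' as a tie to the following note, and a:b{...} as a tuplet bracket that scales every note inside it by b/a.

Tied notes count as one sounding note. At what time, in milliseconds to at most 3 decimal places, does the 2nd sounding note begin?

note 2 onset = 3/2b = 481.283ms

1. 0.0ms @ 0 + 481.283ms (3/2)
2. 481.283ms @ 3/2 + 481.283ms (3/2)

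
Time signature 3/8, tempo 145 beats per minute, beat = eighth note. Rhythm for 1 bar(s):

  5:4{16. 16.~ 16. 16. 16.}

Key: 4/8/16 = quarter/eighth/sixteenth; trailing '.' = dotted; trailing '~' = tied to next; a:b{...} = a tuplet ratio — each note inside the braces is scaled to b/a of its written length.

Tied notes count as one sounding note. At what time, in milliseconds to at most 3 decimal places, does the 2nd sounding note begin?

note 2 onset = 3/5b = 248.276ms

1. 0.0ms @ 0 + 248.276ms (3/5)
2. 248.276ms @ 3/5 + 496.552ms (6/5)
3. 744.828ms @ 9/5 + 248.276ms (3/5)
4. 993.103ms @ 12/5 + 248.276ms (3/5)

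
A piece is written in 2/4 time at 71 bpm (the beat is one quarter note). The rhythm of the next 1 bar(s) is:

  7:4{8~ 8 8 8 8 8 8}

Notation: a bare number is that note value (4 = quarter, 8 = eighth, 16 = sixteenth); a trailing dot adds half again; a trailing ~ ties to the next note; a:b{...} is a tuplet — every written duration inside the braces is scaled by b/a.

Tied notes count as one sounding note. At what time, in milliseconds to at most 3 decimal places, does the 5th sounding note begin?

1. 0.0ms @ 0 + 482.897ms (4/7)
2. 482.897ms @ 4/7 + 241.449ms (2/7)
3. 724.346ms @ 6/7 + 241.449ms (2/7)
4. 965.795ms @ 8/7 + 241.449ms (2/7)
5. 1207.243ms @ 10/7 + 241.449ms (2/7)
6. 1448.692ms @ 12/7 + 241.449ms (2/7)

note 5 onset = 10/7b = 1207.243ms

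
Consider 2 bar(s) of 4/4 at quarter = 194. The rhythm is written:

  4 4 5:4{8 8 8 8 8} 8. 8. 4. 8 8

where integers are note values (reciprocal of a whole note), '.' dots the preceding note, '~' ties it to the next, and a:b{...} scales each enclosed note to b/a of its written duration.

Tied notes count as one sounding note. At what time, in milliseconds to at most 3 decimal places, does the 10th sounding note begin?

1. 0.0ms @ 0 + 309.278ms (1)
2. 309.278ms @ 1 + 309.278ms (1)
3. 618.557ms @ 2 + 123.711ms (2/5)
4. 742.268ms @ 12/5 + 123.711ms (2/5)
5. 865.979ms @ 14/5 + 123.711ms (2/5)
6. 989.691ms @ 16/5 + 123.711ms (2/5)
7. 1113.402ms @ 18/5 + 123.711ms (2/5)
8. 1237.113ms @ 4 + 231.959ms (3/4)
9. 1469.072ms @ 19/4 + 231.959ms (3/4)
10. 1701.031ms @ 11/2 + 463.918ms (3/2)
11. 2164.948ms @ 7 + 154.639ms (1/2)
12. 2319.588ms @ 15/2 + 154.639ms (1/2)

note 10 onset = 11/2b = 1701.031ms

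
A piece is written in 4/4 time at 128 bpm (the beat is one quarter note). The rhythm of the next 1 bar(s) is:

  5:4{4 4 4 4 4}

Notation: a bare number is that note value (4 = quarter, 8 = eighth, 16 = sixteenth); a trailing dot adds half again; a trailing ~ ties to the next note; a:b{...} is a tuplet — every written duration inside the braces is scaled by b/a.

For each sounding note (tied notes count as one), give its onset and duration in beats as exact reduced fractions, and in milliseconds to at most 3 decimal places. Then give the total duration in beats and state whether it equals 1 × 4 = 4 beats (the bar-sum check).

1) 0.0ms=0b +375.0ms=4/5b
2) 375.0ms=4/5b +375.0ms=4/5b
3) 750.0ms=8/5b +375.0ms=4/5b
4) 1125.0ms=12/5b +375.0ms=4/5b
5) 1500.0ms=16/5b +375.0ms=4/5b
Σ=4b of 4 (128bpm 4/4) — PASS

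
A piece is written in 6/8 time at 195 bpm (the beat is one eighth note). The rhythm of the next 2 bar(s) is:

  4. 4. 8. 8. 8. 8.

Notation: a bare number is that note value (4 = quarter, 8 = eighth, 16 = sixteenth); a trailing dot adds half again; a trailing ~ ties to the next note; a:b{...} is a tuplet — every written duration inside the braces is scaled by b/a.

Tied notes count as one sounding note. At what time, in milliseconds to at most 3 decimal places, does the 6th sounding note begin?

note 6 onset = 21/2b = 3230.769ms

1. 0.0ms @ 0 + 923.077ms (3)
2. 923.077ms @ 3 + 923.077ms (3)
3. 1846.154ms @ 6 + 461.538ms (3/2)
4. 2307.692ms @ 15/2 + 461.538ms (3/2)
5. 2769.231ms @ 9 + 461.538ms (3/2)
6. 3230.769ms @ 21/2 + 461.538ms (3/2)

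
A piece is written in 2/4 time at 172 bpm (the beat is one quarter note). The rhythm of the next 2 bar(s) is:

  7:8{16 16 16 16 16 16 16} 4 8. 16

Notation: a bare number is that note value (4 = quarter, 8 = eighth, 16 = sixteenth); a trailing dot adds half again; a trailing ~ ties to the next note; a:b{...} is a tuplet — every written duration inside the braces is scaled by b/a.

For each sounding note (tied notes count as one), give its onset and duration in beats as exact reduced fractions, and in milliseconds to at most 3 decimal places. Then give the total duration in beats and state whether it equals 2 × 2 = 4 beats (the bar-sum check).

1) 0.0ms=0b +99.668ms=2/7b
2) 99.668ms=2/7b +99.668ms=2/7b
3) 199.336ms=4/7b +99.668ms=2/7b
4) 299.003ms=6/7b +99.668ms=2/7b
5) 398.671ms=8/7b +99.668ms=2/7b
6) 498.339ms=10/7b +99.668ms=2/7b
7) 598.007ms=12/7b +99.668ms=2/7b
8) 697.674ms=2b +348.837ms=1b
9) 1046.512ms=3b +261.628ms=3/4b
10) 1308.14ms=15/4b +87.209ms=1/4b
Σ=4b of 4 (172bpm 2/4) — PASS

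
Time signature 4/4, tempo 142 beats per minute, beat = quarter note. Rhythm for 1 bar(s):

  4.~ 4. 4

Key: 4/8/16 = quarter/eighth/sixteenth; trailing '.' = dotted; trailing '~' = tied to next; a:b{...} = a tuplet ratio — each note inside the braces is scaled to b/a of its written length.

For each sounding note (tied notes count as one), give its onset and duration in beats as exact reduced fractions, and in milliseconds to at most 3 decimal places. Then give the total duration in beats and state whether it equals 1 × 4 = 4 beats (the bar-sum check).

1) 0.0ms=0b +1267.606ms=3b
2) 1267.606ms=3b +422.535ms=1b
Σ=4b of 4 (142bpm 4/4) — PASS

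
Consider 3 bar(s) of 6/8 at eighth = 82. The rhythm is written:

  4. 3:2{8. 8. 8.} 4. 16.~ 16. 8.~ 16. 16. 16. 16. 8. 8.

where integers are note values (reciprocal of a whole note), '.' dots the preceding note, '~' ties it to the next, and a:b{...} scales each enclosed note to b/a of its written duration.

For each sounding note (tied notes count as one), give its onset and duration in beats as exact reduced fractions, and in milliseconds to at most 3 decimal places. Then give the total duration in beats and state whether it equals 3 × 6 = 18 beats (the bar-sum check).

1) 0.0ms=0b +2195.122ms=3b
2) 2195.122ms=3b +731.707ms=1b
3) 2926.829ms=4b +731.707ms=1b
4) 3658.537ms=5b +731.707ms=1b
5) 4390.244ms=6b +2195.122ms=3b
6) 6585.366ms=9b +1097.561ms=3/2b
7) 7682.927ms=21/2b +1646.341ms=9/4b
8) 9329.268ms=51/4b +548.78ms=3/4b
9) 9878.049ms=27/2b +548.78ms=3/4b
10) 10426.829ms=57/4b +548.78ms=3/4b
11) 10975.61ms=15b +1097.561ms=3/2b
12) 12073.171ms=33/2b +1097.561ms=3/2b
Σ=18b of 18 (82bpm 6/8) — PASS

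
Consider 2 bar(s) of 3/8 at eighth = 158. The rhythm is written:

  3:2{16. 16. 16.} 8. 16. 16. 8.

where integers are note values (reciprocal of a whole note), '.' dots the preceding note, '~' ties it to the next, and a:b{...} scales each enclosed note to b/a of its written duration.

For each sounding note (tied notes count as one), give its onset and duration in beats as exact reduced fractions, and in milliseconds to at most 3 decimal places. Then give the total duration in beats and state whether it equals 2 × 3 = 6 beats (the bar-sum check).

1) 0.0ms=0b +189.873ms=1/2b
2) 189.873ms=1/2b +189.873ms=1/2b
3) 379.747ms=1b +189.873ms=1/2b
4) 569.62ms=3/2b +569.62ms=3/2b
5) 1139.241ms=3b +284.81ms=3/4b
6) 1424.051ms=15/4b +284.81ms=3/4b
7) 1708.861ms=9/2b +569.62ms=3/2b
Σ=6b of 6 (158bpm 3/8) — PASS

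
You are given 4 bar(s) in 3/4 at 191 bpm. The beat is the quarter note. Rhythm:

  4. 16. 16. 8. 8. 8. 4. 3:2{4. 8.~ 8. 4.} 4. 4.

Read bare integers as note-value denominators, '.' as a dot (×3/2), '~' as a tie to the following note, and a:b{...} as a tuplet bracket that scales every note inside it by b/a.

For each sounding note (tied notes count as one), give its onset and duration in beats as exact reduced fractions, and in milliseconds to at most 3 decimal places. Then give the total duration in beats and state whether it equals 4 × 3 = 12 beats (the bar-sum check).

1) 0.0ms=0b +471.204ms=3/2b
2) 471.204ms=3/2b +117.801ms=3/8b
3) 589.005ms=15/8b +117.801ms=3/8b
4) 706.806ms=9/4b +235.602ms=3/4b
5) 942.408ms=3b +235.602ms=3/4b
6) 1178.01ms=15/4b +235.602ms=3/4b
7) 1413.613ms=9/2b +471.204ms=3/2b
8) 1884.817ms=6b +314.136ms=1b
9) 2198.953ms=7b +314.136ms=1b
10) 2513.089ms=8b +314.136ms=1b
11) 2827.225ms=9b +471.204ms=3/2b
12) 3298.429ms=21/2b +471.204ms=3/2b
Σ=12b of 12 (191bpm 3/4) — PASS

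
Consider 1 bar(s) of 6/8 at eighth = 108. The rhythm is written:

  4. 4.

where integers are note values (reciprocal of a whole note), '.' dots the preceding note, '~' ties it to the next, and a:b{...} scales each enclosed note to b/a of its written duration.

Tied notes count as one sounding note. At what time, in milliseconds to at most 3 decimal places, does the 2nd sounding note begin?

1. 0.0ms @ 0 + 1666.667ms (3)
2. 1666.667ms @ 3 + 1666.667ms (3)

note 2 onset = 3b = 1666.667ms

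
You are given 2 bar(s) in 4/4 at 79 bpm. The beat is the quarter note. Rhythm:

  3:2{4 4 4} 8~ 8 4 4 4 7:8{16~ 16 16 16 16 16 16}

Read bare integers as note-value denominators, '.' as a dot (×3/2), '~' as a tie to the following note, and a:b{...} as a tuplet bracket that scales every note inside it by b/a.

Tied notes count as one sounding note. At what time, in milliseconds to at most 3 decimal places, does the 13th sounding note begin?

note 13 onset = 54/7b = 5858.951ms

1. 0.0ms @ 0 + 506.329ms (2/3)
2. 506.329ms @ 2/3 + 506.329ms (2/3)
3. 1012.658ms @ 4/3 + 506.329ms (2/3)
4. 1518.987ms @ 2 + 759.494ms (1)
5. 2278.481ms @ 3 + 759.494ms (1)
6. 3037.975ms @ 4 + 759.494ms (1)
7. 3797.468ms @ 5 + 759.494ms (1)
8. 4556.962ms @ 6 + 433.996ms (4/7)
9. 4990.958ms @ 46/7 + 216.998ms (2/7)
10. 5207.957ms @ 48/7 + 216.998ms (2/7)
11. 5424.955ms @ 50/7 + 216.998ms (2/7)
12. 5641.953ms @ 52/7 + 216.998ms (2/7)
13. 5858.951ms @ 54/7 + 216.998ms (2/7)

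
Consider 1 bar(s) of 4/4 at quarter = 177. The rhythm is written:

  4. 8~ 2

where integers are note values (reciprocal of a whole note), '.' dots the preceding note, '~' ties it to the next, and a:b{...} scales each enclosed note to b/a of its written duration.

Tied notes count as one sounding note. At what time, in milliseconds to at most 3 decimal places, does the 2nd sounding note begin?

1. 0.0ms @ 0 + 508.475ms (3/2)
2. 508.475ms @ 3/2 + 847.458ms (5/2)

note 2 onset = 3/2b = 508.475ms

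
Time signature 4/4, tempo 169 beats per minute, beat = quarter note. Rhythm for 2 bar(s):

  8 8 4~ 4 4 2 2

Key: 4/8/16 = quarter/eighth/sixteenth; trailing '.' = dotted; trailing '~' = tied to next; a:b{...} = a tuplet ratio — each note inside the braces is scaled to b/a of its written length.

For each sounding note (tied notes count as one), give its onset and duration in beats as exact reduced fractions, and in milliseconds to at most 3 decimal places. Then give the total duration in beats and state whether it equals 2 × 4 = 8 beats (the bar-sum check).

1) 0.0ms=0b +177.515ms=1/2b
2) 177.515ms=1/2b +177.515ms=1/2b
3) 355.03ms=1b +710.059ms=2b
4) 1065.089ms=3b +355.03ms=1b
5) 1420.118ms=4b +710.059ms=2b
6) 2130.178ms=6b +710.059ms=2b
Σ=8b of 8 (169bpm 4/4) — PASS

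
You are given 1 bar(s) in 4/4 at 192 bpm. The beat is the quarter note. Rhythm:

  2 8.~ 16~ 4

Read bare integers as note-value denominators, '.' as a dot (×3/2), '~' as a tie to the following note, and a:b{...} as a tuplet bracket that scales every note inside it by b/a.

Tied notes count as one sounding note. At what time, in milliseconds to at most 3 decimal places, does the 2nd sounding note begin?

1. 0.0ms @ 0 + 625.0ms (2)
2. 625.0ms @ 2 + 625.0ms (2)

note 2 onset = 2b = 625.0ms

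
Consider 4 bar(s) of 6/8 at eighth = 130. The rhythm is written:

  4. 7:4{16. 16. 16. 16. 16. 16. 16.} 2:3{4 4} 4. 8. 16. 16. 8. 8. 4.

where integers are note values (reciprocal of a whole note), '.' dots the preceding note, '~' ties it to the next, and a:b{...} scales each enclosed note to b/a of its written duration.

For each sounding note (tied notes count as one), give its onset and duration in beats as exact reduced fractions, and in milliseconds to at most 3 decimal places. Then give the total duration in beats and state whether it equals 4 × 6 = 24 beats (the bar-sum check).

1) 0.0ms=0b +1384.615ms=3b
2) 1384.615ms=3b +197.802ms=3/7b
3) 1582.418ms=24/7b +197.802ms=3/7b
4) 1780.22ms=27/7b +197.802ms=3/7b
5) 1978.022ms=30/7b +197.802ms=3/7b
6) 2175.824ms=33/7b +197.802ms=3/7b
7) 2373.626ms=36/7b +197.802ms=3/7b
8) 2571.429ms=39/7b +197.802ms=3/7b
9) 2769.231ms=6b +1384.615ms=3b
10) 4153.846ms=9b +1384.615ms=3b
11) 5538.462ms=12b +1384.615ms=3b
12) 6923.077ms=15b +692.308ms=3/2b
13) 7615.385ms=33/2b +346.154ms=3/4b
14) 7961.538ms=69/4b +346.154ms=3/4b
15) 8307.692ms=18b +692.308ms=3/2b
16) 9000.0ms=39/2b +692.308ms=3/2b
17) 9692.308ms=21b +1384.615ms=3b
Σ=24b of 24 (130bpm 6/8) — PASS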